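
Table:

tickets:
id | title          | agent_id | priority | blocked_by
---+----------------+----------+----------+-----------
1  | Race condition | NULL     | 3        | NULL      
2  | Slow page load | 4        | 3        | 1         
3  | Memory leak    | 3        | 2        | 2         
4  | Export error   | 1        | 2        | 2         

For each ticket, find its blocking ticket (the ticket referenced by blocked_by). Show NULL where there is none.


This is a self-join: tickets is joined to a second copy of itself, matching each row's blocked_by to another row's id. Use LEFT JOIN so rows with blocked_by=NULL are kept.
  - ticket 1 (Race condition): blocked_by=NULL -> NULL
  - ticket 2 (Slow page load): blocked_by=1 -> Race condition
  - ticket 3 (Memory leak): blocked_by=2 -> Slow page load
  - ticket 4 (Export error): blocked_by=2 -> Slow page load

SQL:
SELECT a.title AS item, b.title AS blocked_by
FROM tickets a
LEFT JOIN tickets b ON a.blocked_by = b.id

Result:
item           | blocked_by    
---------------+---------------
Race condition | NULL          
Slow page load | Race condition
Memory leak    | Slow page load
Export error   | Slow page load


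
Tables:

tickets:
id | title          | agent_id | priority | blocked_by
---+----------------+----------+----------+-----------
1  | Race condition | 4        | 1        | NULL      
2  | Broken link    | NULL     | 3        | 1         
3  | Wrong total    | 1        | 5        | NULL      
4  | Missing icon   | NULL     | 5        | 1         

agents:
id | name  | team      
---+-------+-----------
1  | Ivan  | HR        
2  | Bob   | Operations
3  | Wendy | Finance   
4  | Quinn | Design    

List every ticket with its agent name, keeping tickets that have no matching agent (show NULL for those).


LEFT JOIN keeps every row from tickets (the left table); where agent_id has no match in agents, the agent columns become NULL. Walk through each ticket:
  - ticket 1 (Race condition): agent_id=4 -> matches Quinn
  - ticket 2 (Broken link): agent_id=NULL, no match -> kept with NULL
  - ticket 3 (Wrong total): agent_id=1 -> matches Ivan
  - ticket 4 (Missing icon): agent_id=NULL, no match -> kept with NULL
All 4 rows appear; 2 have NULL agent.

SQL:
SELECT a.title, b.name AS agent
FROM tickets a
LEFT JOIN agents b ON a.agent_id = b.id

Result:
title          | agent
---------------+------
Race condition | Quinn
Broken link    | NULL 
Wrong total    | Ivan 
Missing icon   | NULL 


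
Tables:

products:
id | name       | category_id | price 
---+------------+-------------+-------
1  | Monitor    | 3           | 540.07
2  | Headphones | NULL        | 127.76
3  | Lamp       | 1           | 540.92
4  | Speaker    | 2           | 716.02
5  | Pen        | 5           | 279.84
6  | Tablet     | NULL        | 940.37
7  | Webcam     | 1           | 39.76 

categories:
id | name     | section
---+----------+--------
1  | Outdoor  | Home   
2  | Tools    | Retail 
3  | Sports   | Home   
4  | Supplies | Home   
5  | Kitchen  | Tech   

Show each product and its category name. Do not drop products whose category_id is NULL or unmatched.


LEFT JOIN keeps every row from products (the left table); where category_id has no match in categories, the category columns become NULL. Walk through each product:
  - product 1 (Monitor): category_id=3 -> matches Sports
  - product 2 (Headphones): category_id=NULL, no match -> kept with NULL
  - product 3 (Lamp): category_id=1 -> matches Outdoor
  - product 4 (Speaker): category_id=2 -> matches Tools
  - product 5 (Pen): category_id=5 -> matches Kitchen
  - product 6 (Tablet): category_id=NULL, no match -> kept with NULL
  - product 7 (Webcam): category_id=1 -> matches Outdoor
All 7 rows appear; 2 have NULL category.

SQL:
SELECT a.name, b.name AS category
FROM products a
LEFT JOIN categories b ON a.category_id = b.id

Result:
name       | category
-----------+---------
Monitor    | Sports  
Headphones | NULL    
Lamp       | Outdoor 
Speaker    | Tools   
Pen        | Kitchen 
Tablet     | NULL    
Webcam     | Outdoor 


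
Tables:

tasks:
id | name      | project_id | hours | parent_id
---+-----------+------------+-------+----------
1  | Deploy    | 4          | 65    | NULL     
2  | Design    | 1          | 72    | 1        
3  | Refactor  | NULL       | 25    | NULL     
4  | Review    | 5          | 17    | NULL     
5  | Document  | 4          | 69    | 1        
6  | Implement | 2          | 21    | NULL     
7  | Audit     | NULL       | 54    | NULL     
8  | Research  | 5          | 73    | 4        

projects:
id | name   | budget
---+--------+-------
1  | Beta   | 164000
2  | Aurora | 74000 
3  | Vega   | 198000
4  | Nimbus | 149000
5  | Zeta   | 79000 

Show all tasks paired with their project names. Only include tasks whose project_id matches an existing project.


INNER JOIN keeps only tasks rows whose project_id matches an id in projects. Walk through each task:
  - task 1 (Deploy): project_id=4 -> matches Nimbus
  - task 2 (Design): project_id=1 -> matches Beta
  - task 3 (Refactor): project_id=NULL, no match -> dropped
  - task 4 (Review): project_id=5 -> matches Zeta
  - task 5 (Document): project_id=4 -> matches Nimbus
  - task 6 (Implement): project_id=2 -> matches Aurora
  - task 7 (Audit): project_id=NULL, no match -> dropped
  - task 8 (Research): project_id=5 -> matches Zeta
So 2 of 8 rows are dropped.

SQL:
SELECT a.name, b.name AS project
FROM tasks a
INNER JOIN projects b ON a.project_id = b.id

Result:
name      | project
----------+--------
Deploy    | Nimbus 
Design    | Beta   
Review    | Zeta   
Document  | Nimbus 
Implement | Aurora 
Research  | Zeta   


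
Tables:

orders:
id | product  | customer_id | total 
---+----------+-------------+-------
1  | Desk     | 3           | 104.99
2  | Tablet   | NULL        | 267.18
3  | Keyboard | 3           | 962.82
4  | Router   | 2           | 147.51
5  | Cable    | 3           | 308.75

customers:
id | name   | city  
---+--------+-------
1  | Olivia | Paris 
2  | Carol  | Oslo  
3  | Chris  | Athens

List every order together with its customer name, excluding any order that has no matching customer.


INNER JOIN keeps only orders rows whose customer_id matches an id in customers. Walk through each order:
  - order 1 (Desk): customer_id=3 -> matches Chris
  - order 2 (Tablet): customer_id=NULL, no match -> dropped
  - order 3 (Keyboard): customer_id=3 -> matches Chris
  - order 4 (Router): customer_id=2 -> matches Carol
  - order 5 (Cable): customer_id=3 -> matches Chris
So 1 of 5 rows is dropped.

SQL:
SELECT a.product, b.name AS customer
FROM orders a
INNER JOIN customers b ON a.customer_id = b.id

Result:
product  | customer
---------+---------
Desk     | Chris   
Keyboard | Chris   
Router   | Carol   
Cable    | Chris   


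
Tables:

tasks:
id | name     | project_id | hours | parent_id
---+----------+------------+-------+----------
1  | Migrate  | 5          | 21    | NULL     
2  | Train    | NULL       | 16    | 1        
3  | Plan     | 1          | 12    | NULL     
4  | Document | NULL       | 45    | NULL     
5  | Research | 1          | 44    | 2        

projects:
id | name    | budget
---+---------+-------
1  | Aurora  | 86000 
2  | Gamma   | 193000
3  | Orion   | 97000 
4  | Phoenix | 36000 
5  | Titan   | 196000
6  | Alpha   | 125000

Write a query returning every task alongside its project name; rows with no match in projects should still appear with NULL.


LEFT JOIN keeps every row from tasks (the left table); where project_id has no match in projects, the project columns become NULL. Walk through each task:
  - task 1 (Migrate): project_id=5 -> matches Titan
  - task 2 (Train): project_id=NULL, no match -> kept with NULL
  - task 3 (Plan): project_id=1 -> matches Aurora
  - task 4 (Document): project_id=NULL, no match -> kept with NULL
  - task 5 (Research): project_id=1 -> matches Aurora
All 5 rows appear; 2 have NULL project.

SQL:
SELECT a.name, b.name AS project
FROM tasks a
LEFT JOIN projects b ON a.project_id = b.id

Result:
name     | project
---------+--------
Migrate  | Titan  
Train    | NULL   
Plan     | Aurora 
Document | NULL   
Research | Aurora 


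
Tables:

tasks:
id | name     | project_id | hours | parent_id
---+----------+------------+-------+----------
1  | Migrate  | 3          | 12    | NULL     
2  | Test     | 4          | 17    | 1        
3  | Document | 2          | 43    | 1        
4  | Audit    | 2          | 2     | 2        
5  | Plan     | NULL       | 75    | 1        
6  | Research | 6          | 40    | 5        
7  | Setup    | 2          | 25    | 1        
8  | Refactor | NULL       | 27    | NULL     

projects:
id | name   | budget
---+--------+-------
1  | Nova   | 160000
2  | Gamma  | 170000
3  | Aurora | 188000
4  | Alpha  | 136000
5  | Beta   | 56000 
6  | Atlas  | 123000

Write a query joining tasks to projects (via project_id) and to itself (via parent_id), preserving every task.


Two LEFT JOINs from the same base table tasks: one to projects via project_id, one to tasks itself via parent_id. Both are LEFT so every task is preserved.
Match against projects:
  - task 1 (Migrate): project_id=3 -> matches Aurora
  - task 2 (Test): project_id=4 -> matches Alpha
  - task 3 (Document): project_id=2 -> matches Gamma
  - task 4 (Audit): project_id=2 -> matches Gamma
  - task 5 (Plan): project_id=NULL, no match -> kept with NULL
  - task 6 (Research): project_id=6 -> matches Atlas
  - task 7 (Setup): project_id=2 -> matches Gamma
  - task 8 (Refactor): project_id=NULL, no match -> kept with NULL
Match against tasks (self):
  - task 1 (Migrate): parent_id=NULL -> NULL
  - task 2 (Test): parent_id=1 -> Migrate
  - task 3 (Document): parent_id=1 -> Migrate
  - task 4 (Audit): parent_id=2 -> Test
  - task 5 (Plan): parent_id=1 -> Migrate
  - task 6 (Research): parent_id=5 -> Plan
  - task 7 (Setup): parent_id=1 -> Migrate
  - task 8 (Refactor): parent_id=NULL -> NULL

SQL:
SELECT a.name, b.name AS project, c.name AS parent
FROM tasks a
LEFT JOIN projects b ON a.project_id = b.id
LEFT JOIN tasks c ON a.parent_id = c.id

Result:
name     | project | parent 
---------+---------+--------
Migrate  | Aurora  | NULL   
Test     | Alpha   | Migrate
Document | Gamma   | Migrate
Audit    | Gamma   | Test   
Plan     | NULL    | Migrate
Research | Atlas   | Plan   
Setup    | Gamma   | Migrate
Refactor | NULL    | NULL   


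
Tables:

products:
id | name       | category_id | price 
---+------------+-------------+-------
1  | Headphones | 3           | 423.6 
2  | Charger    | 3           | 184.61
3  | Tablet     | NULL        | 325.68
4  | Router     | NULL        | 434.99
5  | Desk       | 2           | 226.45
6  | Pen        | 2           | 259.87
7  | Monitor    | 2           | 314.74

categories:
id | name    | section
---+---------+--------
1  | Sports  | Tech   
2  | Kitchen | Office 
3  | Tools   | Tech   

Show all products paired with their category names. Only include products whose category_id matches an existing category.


INNER JOIN keeps only products rows whose category_id matches an id in categories. Walk through each product:
  - product 1 (Headphones): category_id=3 -> matches Tools
  - product 2 (Charger): category_id=3 -> matches Tools
  - product 3 (Tablet): category_id=NULL, no match -> dropped
  - product 4 (Router): category_id=NULL, no match -> dropped
  - product 5 (Desk): category_id=2 -> matches Kitchen
  - product 6 (Pen): category_id=2 -> matches Kitchen
  - product 7 (Monitor): category_id=2 -> matches Kitchen
So 2 of 7 rows are dropped.

SQL:
SELECT a.name, b.name AS category
FROM products a
INNER JOIN categories b ON a.category_id = b.id

Result:
name       | category
-----------+---------
Headphones | Tools   
Charger    | Tools   
Desk       | Kitchen 
Pen        | Kitchen 
Monitor    | Kitchen 


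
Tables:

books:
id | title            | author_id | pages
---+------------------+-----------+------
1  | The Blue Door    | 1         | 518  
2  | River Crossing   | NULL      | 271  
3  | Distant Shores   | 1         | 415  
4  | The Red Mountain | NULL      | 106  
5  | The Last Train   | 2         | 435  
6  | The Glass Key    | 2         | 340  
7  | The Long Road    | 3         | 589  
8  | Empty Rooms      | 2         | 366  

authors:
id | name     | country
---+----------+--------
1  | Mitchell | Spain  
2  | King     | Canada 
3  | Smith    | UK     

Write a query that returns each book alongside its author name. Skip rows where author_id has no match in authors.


INNER JOIN keeps only books rows whose author_id matches an id in authors. Walk through each book:
  - book 1 (The Blue Door): author_id=1 -> matches Mitchell
  - book 2 (River Crossing): author_id=NULL, no match -> dropped
  - book 3 (Distant Shores): author_id=1 -> matches Mitchell
  - book 4 (The Red Mountain): author_id=NULL, no match -> dropped
  - book 5 (The Last Train): author_id=2 -> matches King
  - book 6 (The Glass Key): author_id=2 -> matches King
  - book 7 (The Long Road): author_id=3 -> matches Smith
  - book 8 (Empty Rooms): author_id=2 -> matches King
So 2 of 8 rows are dropped.

SQL:
SELECT a.title, b.name AS author
FROM books a
INNER JOIN authors b ON a.author_id = b.id

Result:
title          | author  
---------------+---------
The Blue Door  | Mitchell
Distant Shores | Mitchell
The Last Train | King    
The Glass Key  | King    
The Long Road  | Smith   
Empty Rooms    | King    


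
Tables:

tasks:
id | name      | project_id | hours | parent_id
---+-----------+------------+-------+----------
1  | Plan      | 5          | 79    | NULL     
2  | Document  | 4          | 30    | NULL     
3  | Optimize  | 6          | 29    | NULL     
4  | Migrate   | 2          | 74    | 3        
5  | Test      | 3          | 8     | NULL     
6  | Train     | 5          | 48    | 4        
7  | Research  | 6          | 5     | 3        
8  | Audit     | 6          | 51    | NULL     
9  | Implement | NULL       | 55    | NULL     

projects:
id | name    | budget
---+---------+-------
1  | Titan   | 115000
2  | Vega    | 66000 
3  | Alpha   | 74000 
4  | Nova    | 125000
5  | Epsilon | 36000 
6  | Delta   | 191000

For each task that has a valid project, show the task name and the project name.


INNER JOIN keeps only tasks rows whose project_id matches an id in projects. Walk through each task:
  - task 1 (Plan): project_id=5 -> matches Epsilon
  - task 2 (Document): project_id=4 -> matches Nova
  - task 3 (Optimize): project_id=6 -> matches Delta
  - task 4 (Migrate): project_id=2 -> matches Vega
  - task 5 (Test): project_id=3 -> matches Alpha
  - task 6 (Train): project_id=5 -> matches Epsilon
  - task 7 (Research): project_id=6 -> matches Delta
  - task 8 (Audit): project_id=6 -> matches Delta
  - task 9 (Implement): project_id=NULL, no match -> dropped
So 1 of 9 rows is dropped.

SQL:
SELECT a.name, b.name AS project
FROM tasks a
INNER JOIN projects b ON a.project_id = b.id

Result:
name     | project
---------+--------
Plan     | Epsilon
Document | Nova   
Optimize | Delta  
Migrate  | Vega   
Test     | Alpha  
Train    | Epsilon
Research | Delta  
Audit    | Delta  


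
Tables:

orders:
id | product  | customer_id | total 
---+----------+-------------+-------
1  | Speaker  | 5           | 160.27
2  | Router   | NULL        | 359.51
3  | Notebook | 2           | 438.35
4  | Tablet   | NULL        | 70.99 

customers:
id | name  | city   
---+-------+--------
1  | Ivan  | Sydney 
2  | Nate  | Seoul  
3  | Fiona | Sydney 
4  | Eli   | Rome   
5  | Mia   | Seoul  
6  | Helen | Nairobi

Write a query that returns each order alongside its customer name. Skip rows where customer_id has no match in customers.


INNER JOIN keeps only orders rows whose customer_id matches an id in customers. Walk through each order:
  - order 1 (Speaker): customer_id=5 -> matches Mia
  - order 2 (Router): customer_id=NULL, no match -> dropped
  - order 3 (Notebook): customer_id=2 -> matches Nate
  - order 4 (Tablet): customer_id=NULL, no match -> dropped
So 2 of 4 rows are dropped.

SQL:
SELECT a.product, b.name AS customer
FROM orders a
INNER JOIN customers b ON a.customer_id = b.id

Result:
product  | customer
---------+---------
Speaker  | Mia     
Notebook | Nate    


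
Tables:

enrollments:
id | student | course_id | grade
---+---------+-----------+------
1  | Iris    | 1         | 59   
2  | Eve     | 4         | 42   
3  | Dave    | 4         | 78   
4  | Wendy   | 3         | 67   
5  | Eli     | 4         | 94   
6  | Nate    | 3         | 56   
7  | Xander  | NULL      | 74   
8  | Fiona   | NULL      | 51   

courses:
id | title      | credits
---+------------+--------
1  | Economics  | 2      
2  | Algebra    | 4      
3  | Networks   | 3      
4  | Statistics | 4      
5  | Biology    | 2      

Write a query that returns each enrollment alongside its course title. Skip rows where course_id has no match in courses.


INNER JOIN keeps only enrollments rows whose course_id matches an id in courses. Walk through each enrollment:
  - enrollment 1 (Iris): course_id=1 -> matches Economics
  - enrollment 2 (Eve): course_id=4 -> matches Statistics
  - enrollment 3 (Dave): course_id=4 -> matches Statistics
  - enrollment 4 (Wendy): course_id=3 -> matches Networks
  - enrollment 5 (Eli): course_id=4 -> matches Statistics
  - enrollment 6 (Nate): course_id=3 -> matches Networks
  - enrollment 7 (Xander): course_id=NULL, no match -> dropped
  - enrollment 8 (Fiona): course_id=NULL, no match -> dropped
So 2 of 8 rows are dropped.

SQL:
SELECT a.student, b.title AS course
FROM enrollments a
INNER JOIN courses b ON a.course_id = b.id

Result:
student | course    
--------+-----------
Iris    | Economics 
Eve     | Statistics
Dave    | Statistics
Wendy   | Networks  
Eli     | Statistics
Nate    | Networks  


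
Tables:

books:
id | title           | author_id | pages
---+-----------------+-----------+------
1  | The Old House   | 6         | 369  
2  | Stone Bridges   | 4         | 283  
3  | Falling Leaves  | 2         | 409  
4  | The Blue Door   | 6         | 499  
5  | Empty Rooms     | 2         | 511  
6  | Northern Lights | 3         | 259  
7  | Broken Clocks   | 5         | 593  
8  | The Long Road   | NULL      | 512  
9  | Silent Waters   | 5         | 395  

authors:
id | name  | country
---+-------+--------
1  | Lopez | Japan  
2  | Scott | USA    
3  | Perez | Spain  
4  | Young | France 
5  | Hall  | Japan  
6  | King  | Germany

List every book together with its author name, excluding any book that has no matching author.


INNER JOIN keeps only books rows whose author_id matches an id in authors. Walk through each book:
  - book 1 (The Old House): author_id=6 -> matches King
  - book 2 (Stone Bridges): author_id=4 -> matches Young
  - book 3 (Falling Leaves): author_id=2 -> matches Scott
  - book 4 (The Blue Door): author_id=6 -> matches King
  - book 5 (Empty Rooms): author_id=2 -> matches Scott
  - book 6 (Northern Lights): author_id=3 -> matches Perez
  - book 7 (Broken Clocks): author_id=5 -> matches Hall
  - book 8 (The Long Road): author_id=NULL, no match -> dropped
  - book 9 (Silent Waters): author_id=5 -> matches Hall
So 1 of 9 rows is dropped.

SQL:
SELECT a.title, b.name AS author
FROM books a
INNER JOIN authors b ON a.author_id = b.id

Result:
title           | author
----------------+-------
The Old House   | King  
Stone Bridges   | Young 
Falling Leaves  | Scott 
The Blue Door   | King  
Empty Rooms     | Scott 
Northern Lights | Perez 
Broken Clocks   | Hall  
Silent Waters   | Hall  


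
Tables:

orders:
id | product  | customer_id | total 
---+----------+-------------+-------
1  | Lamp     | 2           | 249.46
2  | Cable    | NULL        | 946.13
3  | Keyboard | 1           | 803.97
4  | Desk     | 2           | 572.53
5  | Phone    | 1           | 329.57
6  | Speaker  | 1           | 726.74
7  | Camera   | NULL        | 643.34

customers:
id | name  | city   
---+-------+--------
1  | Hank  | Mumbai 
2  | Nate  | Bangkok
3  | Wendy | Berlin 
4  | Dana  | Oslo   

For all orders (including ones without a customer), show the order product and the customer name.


LEFT JOIN keeps every row from orders (the left table); where customer_id has no match in customers, the customer columns become NULL. Walk through each order:
  - order 1 (Lamp): customer_id=2 -> matches Nate
  - order 2 (Cable): customer_id=NULL, no match -> kept with NULL
  - order 3 (Keyboard): customer_id=1 -> matches Hank
  - order 4 (Desk): customer_id=2 -> matches Nate
  - order 5 (Phone): customer_id=1 -> matches Hank
  - order 6 (Speaker): customer_id=1 -> matches Hank
  - order 7 (Camera): customer_id=NULL, no match -> kept with NULL
All 7 rows appear; 2 have NULL customer.

SQL:
SELECT a.product, b.name AS customer
FROM orders a
LEFT JOIN customers b ON a.customer_id = b.id

Result:
product  | customer
---------+---------
Lamp     | Nate    
Cable    | NULL    
Keyboard | Hank    
Desk     | Nate    
Phone    | Hank    
Speaker  | Hank    
Camera   | NULL    


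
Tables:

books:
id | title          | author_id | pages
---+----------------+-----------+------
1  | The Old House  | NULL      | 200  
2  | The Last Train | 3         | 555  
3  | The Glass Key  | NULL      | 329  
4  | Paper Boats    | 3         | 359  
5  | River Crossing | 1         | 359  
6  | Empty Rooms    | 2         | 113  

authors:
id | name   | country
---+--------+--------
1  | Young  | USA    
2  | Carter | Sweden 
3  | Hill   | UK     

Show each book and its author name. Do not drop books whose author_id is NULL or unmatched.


LEFT JOIN keeps every row from books (the left table); where author_id has no match in authors, the author columns become NULL. Walk through each book:
  - book 1 (The Old House): author_id=NULL, no match -> kept with NULL
  - book 2 (The Last Train): author_id=3 -> matches Hill
  - book 3 (The Glass Key): author_id=NULL, no match -> kept with NULL
  - book 4 (Paper Boats): author_id=3 -> matches Hill
  - book 5 (River Crossing): author_id=1 -> matches Young
  - book 6 (Empty Rooms): author_id=2 -> matches Carter
All 6 rows appear; 2 have NULL author.

SQL:
SELECT a.title, b.name AS author
FROM books a
LEFT JOIN authors b ON a.author_id = b.id

Result:
title          | author
---------------+-------
The Old House  | NULL  
The Last Train | Hill  
The Glass Key  | NULL  
Paper Boats    | Hill  
River Crossing | Young 
Empty Rooms    | Carter


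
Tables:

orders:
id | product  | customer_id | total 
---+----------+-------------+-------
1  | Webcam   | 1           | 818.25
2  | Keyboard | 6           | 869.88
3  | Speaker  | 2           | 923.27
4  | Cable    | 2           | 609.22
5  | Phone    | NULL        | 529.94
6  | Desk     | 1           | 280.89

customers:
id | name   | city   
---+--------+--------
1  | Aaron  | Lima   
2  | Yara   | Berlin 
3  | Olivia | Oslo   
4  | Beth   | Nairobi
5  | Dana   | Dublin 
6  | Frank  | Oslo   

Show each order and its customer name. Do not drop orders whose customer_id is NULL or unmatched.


LEFT JOIN keeps every row from orders (the left table); where customer_id has no match in customers, the customer columns become NULL. Walk through each order:
  - order 1 (Webcam): customer_id=1 -> matches Aaron
  - order 2 (Keyboard): customer_id=6 -> matches Frank
  - order 3 (Speaker): customer_id=2 -> matches Yara
  - order 4 (Cable): customer_id=2 -> matches Yara
  - order 5 (Phone): customer_id=NULL, no match -> kept with NULL
  - order 6 (Desk): customer_id=1 -> matches Aaron
All 6 rows appear; 1 has NULL customer.

SQL:
SELECT a.product, b.name AS customer
FROM orders a
LEFT JOIN customers b ON a.customer_id = b.id

Result:
product  | customer
---------+---------
Webcam   | Aaron   
Keyboard | Frank   
Speaker  | Yara    
Cable    | Yara    
Phone    | NULL    
Desk     | Aaron   


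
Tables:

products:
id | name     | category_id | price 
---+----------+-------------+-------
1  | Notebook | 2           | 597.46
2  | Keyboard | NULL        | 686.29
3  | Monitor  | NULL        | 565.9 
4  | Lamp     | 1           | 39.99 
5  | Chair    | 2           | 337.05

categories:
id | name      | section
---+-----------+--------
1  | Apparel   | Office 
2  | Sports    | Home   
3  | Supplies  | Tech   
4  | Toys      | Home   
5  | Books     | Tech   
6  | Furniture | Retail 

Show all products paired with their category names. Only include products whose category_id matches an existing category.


INNER JOIN keeps only products rows whose category_id matches an id in categories. Walk through each product:
  - product 1 (Notebook): category_id=2 -> matches Sports
  - product 2 (Keyboard): category_id=NULL, no match -> dropped
  - product 3 (Monitor): category_id=NULL, no match -> dropped
  - product 4 (Lamp): category_id=1 -> matches Apparel
  - product 5 (Chair): category_id=2 -> matches Sports
So 2 of 5 rows are dropped.

SQL:
SELECT a.name, b.name AS category
FROM products a
INNER JOIN categories b ON a.category_id = b.id

Result:
name     | category
---------+---------
Notebook | Sports  
Lamp     | Apparel 
Chair    | Sports  


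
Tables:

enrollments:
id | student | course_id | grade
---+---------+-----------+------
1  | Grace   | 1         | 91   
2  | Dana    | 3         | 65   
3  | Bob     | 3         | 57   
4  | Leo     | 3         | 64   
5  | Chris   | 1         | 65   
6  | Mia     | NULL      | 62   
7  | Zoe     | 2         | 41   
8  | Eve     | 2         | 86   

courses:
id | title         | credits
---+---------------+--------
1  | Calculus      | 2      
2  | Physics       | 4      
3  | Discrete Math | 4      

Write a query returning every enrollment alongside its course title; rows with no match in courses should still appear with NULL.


LEFT JOIN keeps every row from enrollments (the left table); where course_id has no match in courses, the course columns become NULL. Walk through each enrollment:
  - enrollment 1 (Grace): course_id=1 -> matches Calculus
  - enrollment 2 (Dana): course_id=3 -> matches Discrete Math
  - enrollment 3 (Bob): course_id=3 -> matches Discrete Math
  - enrollment 4 (Leo): course_id=3 -> matches Discrete Math
  - enrollment 5 (Chris): course_id=1 -> matches Calculus
  - enrollment 6 (Mia): course_id=NULL, no match -> kept with NULL
  - enrollment 7 (Zoe): course_id=2 -> matches Physics
  - enrollment 8 (Eve): course_id=2 -> matches Physics
All 8 rows appear; 1 has NULL course.

SQL:
SELECT a.student, b.title AS course
FROM enrollments a
LEFT JOIN courses b ON a.course_id = b.id

Result:
student | course       
--------+--------------
Grace   | Calculus     
Dana    | Discrete Math
Bob     | Discrete Math
Leo     | Discrete Math
Chris   | Calculus     
Mia     | NULL         
Zoe     | Physics      
Eve     | Physics      


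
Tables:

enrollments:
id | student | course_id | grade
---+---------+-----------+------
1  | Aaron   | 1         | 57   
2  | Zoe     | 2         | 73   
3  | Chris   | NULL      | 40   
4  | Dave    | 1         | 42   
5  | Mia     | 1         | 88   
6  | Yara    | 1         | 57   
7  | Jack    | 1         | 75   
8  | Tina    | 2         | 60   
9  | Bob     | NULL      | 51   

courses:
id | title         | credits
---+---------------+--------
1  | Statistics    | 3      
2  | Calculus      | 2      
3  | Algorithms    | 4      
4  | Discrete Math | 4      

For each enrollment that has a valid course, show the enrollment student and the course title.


INNER JOIN keeps only enrollments rows whose course_id matches an id in courses. Walk through each enrollment:
  - enrollment 1 (Aaron): course_id=1 -> matches Statistics
  - enrollment 2 (Zoe): course_id=2 -> matches Calculus
  - enrollment 3 (Chris): course_id=NULL, no match -> dropped
  - enrollment 4 (Dave): course_id=1 -> matches Statistics
  - enrollment 5 (Mia): course_id=1 -> matches Statistics
  - enrollment 6 (Yara): course_id=1 -> matches Statistics
  - enrollment 7 (Jack): course_id=1 -> matches Statistics
  - enrollment 8 (Tina): course_id=2 -> matches Calculus
  - enrollment 9 (Bob): course_id=NULL, no match -> dropped
So 2 of 9 rows are dropped.

SQL:
SELECT a.student, b.title AS course
FROM enrollments a
INNER JOIN courses b ON a.course_id = b.id

Result:
student | course    
--------+-----------
Aaron   | Statistics
Zoe     | Calculus  
Dave    | Statistics
Mia     | Statistics
Yara    | Statistics
Jack    | Statistics
Tina    | Calculus  


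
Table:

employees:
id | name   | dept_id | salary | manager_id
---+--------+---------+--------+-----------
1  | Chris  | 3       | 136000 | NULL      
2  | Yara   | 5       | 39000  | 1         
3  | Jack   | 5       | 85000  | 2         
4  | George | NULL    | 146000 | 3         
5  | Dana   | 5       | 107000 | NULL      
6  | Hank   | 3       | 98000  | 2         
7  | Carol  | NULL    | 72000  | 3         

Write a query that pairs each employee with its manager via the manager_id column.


This is a self-join: employees is joined to a second copy of itself, matching each row's manager_id to another row's id. Use LEFT JOIN so rows with manager_id=NULL are kept.
  - employee 1 (Chris): manager_id=NULL -> NULL
  - employee 2 (Yara): manager_id=1 -> Chris
  - employee 3 (Jack): manager_id=2 -> Yara
  - employee 4 (George): manager_id=3 -> Jack
  - employee 5 (Dana): manager_id=NULL -> NULL
  - employee 6 (Hank): manager_id=2 -> Yara
  - employee 7 (Carol): manager_id=3 -> Jack

SQL:
SELECT a.name AS item, b.name AS manager
FROM employees a
LEFT JOIN employees b ON a.manager_id = b.id

Result:
item   | manager
-------+--------
Chris  | NULL   
Yara   | Chris  
Jack   | Yara   
George | Jack   
Dana   | NULL   
Hank   | Yara   
Carol  | Jack   


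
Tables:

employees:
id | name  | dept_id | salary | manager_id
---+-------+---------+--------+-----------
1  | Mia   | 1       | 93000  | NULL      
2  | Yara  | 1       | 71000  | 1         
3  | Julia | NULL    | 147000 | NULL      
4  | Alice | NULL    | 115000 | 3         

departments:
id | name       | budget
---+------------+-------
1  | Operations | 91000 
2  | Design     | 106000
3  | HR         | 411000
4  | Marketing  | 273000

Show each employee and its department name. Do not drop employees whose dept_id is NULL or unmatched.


LEFT JOIN keeps every row from employees (the left table); where dept_id has no match in departments, the department columns become NULL. Walk through each employee:
  - employee 1 (Mia): dept_id=1 -> matches Operations
  - employee 2 (Yara): dept_id=1 -> matches Operations
  - employee 3 (Julia): dept_id=NULL, no match -> kept with NULL
  - employee 4 (Alice): dept_id=NULL, no match -> kept with NULL
All 4 rows appear; 2 have NULL department.

SQL:
SELECT a.name, b.name AS department
FROM employees a
LEFT JOIN departments b ON a.dept_id = b.id

Result:
name  | department
------+-----------
Mia   | Operations
Yara  | Operations
Julia | NULL      
Alice | NULL      


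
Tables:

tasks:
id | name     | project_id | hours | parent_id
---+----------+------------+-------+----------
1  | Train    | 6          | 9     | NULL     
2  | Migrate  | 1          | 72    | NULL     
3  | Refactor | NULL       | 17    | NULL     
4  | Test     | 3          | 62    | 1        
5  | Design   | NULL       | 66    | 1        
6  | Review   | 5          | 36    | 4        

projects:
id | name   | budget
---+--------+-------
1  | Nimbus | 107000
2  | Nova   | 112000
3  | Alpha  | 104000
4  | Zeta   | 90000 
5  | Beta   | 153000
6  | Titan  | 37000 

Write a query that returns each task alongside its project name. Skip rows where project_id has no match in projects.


INNER JOIN keeps only tasks rows whose project_id matches an id in projects. Walk through each task:
  - task 1 (Train): project_id=6 -> matches Titan
  - task 2 (Migrate): project_id=1 -> matches Nimbus
  - task 3 (Refactor): project_id=NULL, no match -> dropped
  - task 4 (Test): project_id=3 -> matches Alpha
  - task 5 (Design): project_id=NULL, no match -> dropped
  - task 6 (Review): project_id=5 -> matches Beta
So 2 of 6 rows are dropped.

SQL:
SELECT a.name, b.name AS project
FROM tasks a
INNER JOIN projects b ON a.project_id = b.id

Result:
name    | project
--------+--------
Train   | Titan  
Migrate | Nimbus 
Test    | Alpha  
Review  | Beta   


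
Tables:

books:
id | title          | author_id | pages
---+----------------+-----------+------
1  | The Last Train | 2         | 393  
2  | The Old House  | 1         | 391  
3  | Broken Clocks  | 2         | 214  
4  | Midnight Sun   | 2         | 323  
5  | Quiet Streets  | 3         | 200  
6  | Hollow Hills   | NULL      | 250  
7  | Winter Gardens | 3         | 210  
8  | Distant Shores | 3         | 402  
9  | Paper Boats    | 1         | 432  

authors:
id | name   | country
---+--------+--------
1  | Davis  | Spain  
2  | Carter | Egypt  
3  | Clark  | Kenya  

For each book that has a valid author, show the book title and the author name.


INNER JOIN keeps only books rows whose author_id matches an id in authors. Walk through each book:
  - book 1 (The Last Train): author_id=2 -> matches Carter
  - book 2 (The Old House): author_id=1 -> matches Davis
  - book 3 (Broken Clocks): author_id=2 -> matches Carter
  - book 4 (Midnight Sun): author_id=2 -> matches Carter
  - book 5 (Quiet Streets): author_id=3 -> matches Clark
  - book 6 (Hollow Hills): author_id=NULL, no match -> dropped
  - book 7 (Winter Gardens): author_id=3 -> matches Clark
  - book 8 (Distant Shores): author_id=3 -> matches Clark
  - book 9 (Paper Boats): author_id=1 -> matches Davis
So 1 of 9 rows is dropped.

SQL:
SELECT a.title, b.name AS author
FROM books a
INNER JOIN authors b ON a.author_id = b.id

Result:
title          | author
---------------+-------
The Last Train | Carter
The Old House  | Davis 
Broken Clocks  | Carter
Midnight Sun   | Carter
Quiet Streets  | Clark 
Winter Gardens | Clark 
Distant Shores | Clark 
Paper Boats    | Davis 


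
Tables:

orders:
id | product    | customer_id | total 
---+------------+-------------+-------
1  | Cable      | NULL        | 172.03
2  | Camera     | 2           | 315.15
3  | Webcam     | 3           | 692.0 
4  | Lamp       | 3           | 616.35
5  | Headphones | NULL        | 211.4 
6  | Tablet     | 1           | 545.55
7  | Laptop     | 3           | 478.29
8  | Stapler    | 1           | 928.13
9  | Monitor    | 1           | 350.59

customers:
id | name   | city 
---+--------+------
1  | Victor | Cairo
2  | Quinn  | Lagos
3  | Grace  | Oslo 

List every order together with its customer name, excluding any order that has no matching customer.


INNER JOIN keeps only orders rows whose customer_id matches an id in customers. Walk through each order:
  - order 1 (Cable): customer_id=NULL, no match -> dropped
  - order 2 (Camera): customer_id=2 -> matches Quinn
  - order 3 (Webcam): customer_id=3 -> matches Grace
  - order 4 (Lamp): customer_id=3 -> matches Grace
  - order 5 (Headphones): customer_id=NULL, no match -> dropped
  - order 6 (Tablet): customer_id=1 -> matches Victor
  - order 7 (Laptop): customer_id=3 -> matches Grace
  - order 8 (Stapler): customer_id=1 -> matches Victor
  - order 9 (Monitor): customer_id=1 -> matches Victor
So 2 of 9 rows are dropped.

SQL:
SELECT a.product, b.name AS customer
FROM orders a
INNER JOIN customers b ON a.customer_id = b.id

Result:
product | customer
--------+---------
Camera  | Quinn   
Webcam  | Grace   
Lamp    | Grace   
Tablet  | Victor  
Laptop  | Grace   
Stapler | Victor  
Monitor | Victor  


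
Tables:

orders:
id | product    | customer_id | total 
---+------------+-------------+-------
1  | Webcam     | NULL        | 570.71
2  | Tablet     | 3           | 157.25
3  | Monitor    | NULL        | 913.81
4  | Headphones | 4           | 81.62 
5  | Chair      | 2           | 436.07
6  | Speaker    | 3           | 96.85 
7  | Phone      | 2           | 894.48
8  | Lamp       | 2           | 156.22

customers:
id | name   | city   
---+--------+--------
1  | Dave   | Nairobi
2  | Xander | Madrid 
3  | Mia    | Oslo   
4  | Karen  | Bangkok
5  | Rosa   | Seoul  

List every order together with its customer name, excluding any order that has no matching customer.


INNER JOIN keeps only orders rows whose customer_id matches an id in customers. Walk through each order:
  - order 1 (Webcam): customer_id=NULL, no match -> dropped
  - order 2 (Tablet): customer_id=3 -> matches Mia
  - order 3 (Monitor): customer_id=NULL, no match -> dropped
  - order 4 (Headphones): customer_id=4 -> matches Karen
  - order 5 (Chair): customer_id=2 -> matches Xander
  - order 6 (Speaker): customer_id=3 -> matches Mia
  - order 7 (Phone): customer_id=2 -> matches Xander
  - order 8 (Lamp): customer_id=2 -> matches Xander
So 2 of 8 rows are dropped.

SQL:
SELECT a.product, b.name AS customer
FROM orders a
INNER JOIN customers b ON a.customer_id = b.id

Result:
product    | customer
-----------+---------
Tablet     | Mia     
Headphones | Karen   
Chair      | Xander  
Speaker    | Mia     
Phone      | Xander  
Lamp       | Xander  


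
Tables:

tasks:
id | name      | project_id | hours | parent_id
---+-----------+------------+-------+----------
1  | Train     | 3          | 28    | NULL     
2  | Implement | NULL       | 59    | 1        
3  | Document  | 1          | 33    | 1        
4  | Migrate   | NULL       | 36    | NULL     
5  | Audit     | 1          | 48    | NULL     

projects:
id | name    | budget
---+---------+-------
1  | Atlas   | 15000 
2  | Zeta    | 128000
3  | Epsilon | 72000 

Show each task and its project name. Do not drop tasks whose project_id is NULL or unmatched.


LEFT JOIN keeps every row from tasks (the left table); where project_id has no match in projects, the project columns become NULL. Walk through each task:
  - task 1 (Train): project_id=3 -> matches Epsilon
  - task 2 (Implement): project_id=NULL, no match -> kept with NULL
  - task 3 (Document): project_id=1 -> matches Atlas
  - task 4 (Migrate): project_id=NULL, no match -> kept with NULL
  - task 5 (Audit): project_id=1 -> matches Atlas
All 5 rows appear; 2 have NULL project.

SQL:
SELECT a.name, b.name AS project
FROM tasks a
LEFT JOIN projects b ON a.project_id = b.id

Result:
name      | project
----------+--------
Train     | Epsilon
Implement | NULL   
Document  | Atlas  
Migrate   | NULL   
Audit     | Atlas  


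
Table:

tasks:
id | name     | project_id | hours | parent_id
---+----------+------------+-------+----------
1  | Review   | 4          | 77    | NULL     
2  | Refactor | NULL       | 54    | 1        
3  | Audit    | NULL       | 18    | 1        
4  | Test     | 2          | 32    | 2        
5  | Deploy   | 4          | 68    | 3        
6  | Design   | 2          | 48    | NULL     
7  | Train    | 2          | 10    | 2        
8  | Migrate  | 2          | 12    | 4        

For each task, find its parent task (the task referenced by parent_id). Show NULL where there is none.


This is a self-join: tasks is joined to a second copy of itself, matching each row's parent_id to another row's id. Use LEFT JOIN so rows with parent_id=NULL are kept.
  - task 1 (Review): parent_id=NULL -> NULL
  - task 2 (Refactor): parent_id=1 -> Review
  - task 3 (Audit): parent_id=1 -> Review
  - task 4 (Test): parent_id=2 -> Refactor
  - task 5 (Deploy): parent_id=3 -> Audit
  - task 6 (Design): parent_id=NULL -> NULL
  - task 7 (Train): parent_id=2 -> Refactor
  - task 8 (Migrate): parent_id=4 -> Test

SQL:
SELECT a.name AS item, b.name AS parent
FROM tasks a
LEFT JOIN tasks b ON a.parent_id = b.id

Result:
item     | parent  
---------+---------
Review   | NULL    
Refactor | Review  
Audit    | Review  
Test     | Refactor
Deploy   | Audit   
Design   | NULL    
Train    | Refactor
Migrate  | Test    


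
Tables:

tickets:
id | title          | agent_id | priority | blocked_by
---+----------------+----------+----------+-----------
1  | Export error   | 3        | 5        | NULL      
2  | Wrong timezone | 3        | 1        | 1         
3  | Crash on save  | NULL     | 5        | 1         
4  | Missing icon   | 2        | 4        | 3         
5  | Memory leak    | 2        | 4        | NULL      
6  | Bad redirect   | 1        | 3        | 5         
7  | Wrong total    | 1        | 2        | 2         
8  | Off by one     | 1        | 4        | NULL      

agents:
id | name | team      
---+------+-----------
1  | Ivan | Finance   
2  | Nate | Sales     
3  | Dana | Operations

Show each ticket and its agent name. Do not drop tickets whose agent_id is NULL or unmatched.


LEFT JOIN keeps every row from tickets (the left table); where agent_id has no match in agents, the agent columns become NULL. Walk through each ticket:
  - ticket 1 (Export error): agent_id=3 -> matches Dana
  - ticket 2 (Wrong timezone): agent_id=3 -> matches Dana
  - ticket 3 (Crash on save): agent_id=NULL, no match -> kept with NULL
  - ticket 4 (Missing icon): agent_id=2 -> matches Nate
  - ticket 5 (Memory leak): agent_id=2 -> matches Nate
  - ticket 6 (Bad redirect): agent_id=1 -> matches Ivan
  - ticket 7 (Wrong total): agent_id=1 -> matches Ivan
  - ticket 8 (Off by one): agent_id=1 -> matches Ivan
All 8 rows appear; 1 has NULL agent.

SQL:
SELECT a.title, b.name AS agent
FROM tickets a
LEFT JOIN agents b ON a.agent_id = b.id

Result:
title          | agent
---------------+------
Export error   | Dana 
Wrong timezone | Dana 
Crash on save  | NULL 
Missing icon   | Nate 
Memory leak    | Nate 
Bad redirect   | Ivan 
Wrong total    | Ivan 
Off by one     | Ivan 
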